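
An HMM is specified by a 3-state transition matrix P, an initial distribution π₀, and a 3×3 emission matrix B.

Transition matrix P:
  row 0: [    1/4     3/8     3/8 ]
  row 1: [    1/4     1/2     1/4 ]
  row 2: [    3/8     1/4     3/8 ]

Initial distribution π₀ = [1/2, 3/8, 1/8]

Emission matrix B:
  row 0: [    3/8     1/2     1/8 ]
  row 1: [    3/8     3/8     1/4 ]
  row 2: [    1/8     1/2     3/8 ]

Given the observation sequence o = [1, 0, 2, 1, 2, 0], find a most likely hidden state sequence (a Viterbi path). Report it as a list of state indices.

path = [0, 1, 1, 1, 1, 1]

t=0: δ = [2.500e-01, 1.406e-01, 6.250e-02]  (obs o_0=1)
t=1: δ = [2.344e-02, 3.516e-02, 1.172e-02]  ψ = [0, 0, 0]  (obs o_1=0)
t=2: δ = [1.099e-03, 4.395e-03, 3.296e-03]  ψ = [1, 1, 0]  (obs o_2=2)
t=3: δ = [6.180e-04, 8.240e-04, 6.180e-04]  ψ = [2, 1, 2]  (obs o_3=1)
t=4: δ = [2.897e-05, 1.030e-04, 8.690e-05]  ψ = [2, 1, 0]  (obs o_4=2)
t=5: δ = [1.222e-05, 1.931e-05, 4.074e-06]  ψ = [2, 1, 2]  (obs o_5=0)
backtrack: best end state = 1; path = [0, 1, 1, 1, 1, 1]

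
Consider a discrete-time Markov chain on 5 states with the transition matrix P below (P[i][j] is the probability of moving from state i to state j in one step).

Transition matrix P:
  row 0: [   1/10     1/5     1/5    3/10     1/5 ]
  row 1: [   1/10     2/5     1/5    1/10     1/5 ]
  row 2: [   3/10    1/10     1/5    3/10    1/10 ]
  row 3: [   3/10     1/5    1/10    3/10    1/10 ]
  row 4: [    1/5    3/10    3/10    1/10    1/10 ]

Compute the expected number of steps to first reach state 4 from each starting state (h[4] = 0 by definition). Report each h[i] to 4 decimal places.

First-step conditioning: h[4] = 0; for i ≠ 4, h[i] = 1 + Σ_k P[i][k]·h[k].
  h[0] = 1 + 1/10·h[0] + 1/5·h[1] + 1/5·h[2] + 3/10·h[3]
  h[1] = 1 + 1/10·h[0] + 2/5·h[1] + 1/5·h[2] + 1/10·h[3]
  h[2] = 1 + 3/10·h[0] + 1/10·h[1] + 1/5·h[2] + 3/10·h[3]
  h[3] = 1 + 3/10·h[0] + 1/5·h[1] + 1/10·h[2] + 3/10·h[3]
Solving the 4×4 linear system over states ≠ 4 gives exactly h = [401/63, 56/9, 442/63, 437/63, 0] (h[4] = 0 is the target).

h = [6.3651, 6.2222, 7.0159, 6.9365, 0.0000]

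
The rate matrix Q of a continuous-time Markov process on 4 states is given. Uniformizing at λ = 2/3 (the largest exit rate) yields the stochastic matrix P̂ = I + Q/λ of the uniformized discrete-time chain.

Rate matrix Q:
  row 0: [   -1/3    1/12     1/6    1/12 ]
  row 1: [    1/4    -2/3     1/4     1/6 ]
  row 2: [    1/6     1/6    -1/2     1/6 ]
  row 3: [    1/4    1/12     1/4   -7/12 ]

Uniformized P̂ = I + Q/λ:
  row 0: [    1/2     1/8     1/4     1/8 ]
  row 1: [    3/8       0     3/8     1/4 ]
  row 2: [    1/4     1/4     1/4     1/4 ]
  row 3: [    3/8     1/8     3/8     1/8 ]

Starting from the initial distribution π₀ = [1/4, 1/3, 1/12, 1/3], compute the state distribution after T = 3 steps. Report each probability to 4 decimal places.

t=0: π = [0.2500, 0.3333, 0.0833, 0.3333]
t=1: π = [0.3958, 0.0938, 0.3333, 0.1771]
t=2: π = [0.3828, 0.1549, 0.2839, 0.1784]
t=3: π = [0.3874, 0.1411, 0.2917, 0.1799]

π = [0.3874, 0.1411, 0.2917, 0.1799]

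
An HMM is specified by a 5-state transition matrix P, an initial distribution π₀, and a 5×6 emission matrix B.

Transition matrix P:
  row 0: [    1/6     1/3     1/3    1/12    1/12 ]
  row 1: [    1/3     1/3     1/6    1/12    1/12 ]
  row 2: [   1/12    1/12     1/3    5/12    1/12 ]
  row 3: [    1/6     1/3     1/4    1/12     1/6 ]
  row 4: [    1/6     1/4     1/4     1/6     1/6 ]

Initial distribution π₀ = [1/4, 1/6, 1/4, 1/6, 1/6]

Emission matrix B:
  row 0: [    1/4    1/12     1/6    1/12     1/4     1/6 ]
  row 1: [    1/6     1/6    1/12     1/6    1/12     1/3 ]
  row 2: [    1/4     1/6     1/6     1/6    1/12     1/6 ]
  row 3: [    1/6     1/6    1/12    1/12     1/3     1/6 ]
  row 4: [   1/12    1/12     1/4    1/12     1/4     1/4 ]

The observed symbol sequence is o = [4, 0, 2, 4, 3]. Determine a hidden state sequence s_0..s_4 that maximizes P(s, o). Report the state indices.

path = [0, 2, 2, 3, 1]

t=0: δ = [6.250e-02, 1.389e-02, 2.083e-02, 5.556e-02, 4.167e-02]  (obs o_0=4)
t=1: δ = [2.604e-03, 3.472e-03, 5.208e-03, 1.447e-03, 7.716e-04]  ψ = [0, 0, 0, 2, 3]  (obs o_1=0)
t=2: δ = [1.929e-04, 9.645e-05, 2.894e-04, 1.808e-04, 1.085e-04]  ψ = [1, 1, 2, 2, 2]  (obs o_2=2)
t=3: δ = [8.038e-06, 5.358e-06, 8.038e-06, 4.019e-05, 7.535e-06]  ψ = [0, 0, 2, 2, 3]  (obs o_3=4)
t=4: δ = [5.582e-07, 2.233e-06, 1.674e-06, 2.791e-07, 5.582e-07]  ψ = [3, 3, 3, 2, 3]  (obs o_4=3)
backtrack: best end state = 1; path = [0, 2, 2, 3, 1]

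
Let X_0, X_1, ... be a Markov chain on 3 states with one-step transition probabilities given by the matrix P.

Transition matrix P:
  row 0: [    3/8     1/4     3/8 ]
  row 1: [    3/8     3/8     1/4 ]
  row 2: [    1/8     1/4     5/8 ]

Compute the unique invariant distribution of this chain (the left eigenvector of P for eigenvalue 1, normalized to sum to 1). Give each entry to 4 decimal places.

Balance equations π_j = Σ_i π_i·P[i][j]:
  π_0 = 3/8·π_0 + 3/8·π_1 + 1/8·π_2
  π_1 = 1/4·π_0 + 3/8·π_1 + 1/4·π_2
  normalize: π_0 + π_1 + π_2 = 1
Solving the linear system gives exactly π = [11/42, 2/7, 19/42].

π = [0.2619, 0.2857, 0.4524]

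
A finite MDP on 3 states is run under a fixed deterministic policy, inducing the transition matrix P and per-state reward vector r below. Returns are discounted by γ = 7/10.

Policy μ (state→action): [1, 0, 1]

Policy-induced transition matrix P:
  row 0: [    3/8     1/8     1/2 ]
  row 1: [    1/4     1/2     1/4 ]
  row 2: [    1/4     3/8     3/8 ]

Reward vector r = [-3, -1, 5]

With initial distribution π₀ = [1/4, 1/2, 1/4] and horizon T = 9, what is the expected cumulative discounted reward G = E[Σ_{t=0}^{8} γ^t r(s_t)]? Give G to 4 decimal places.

G = 1.2854

t=0: π = [0.2500, 0.5000, 0.2500], E[r] = 0.0000, γ^t·E[r] = 0.000000, running G = 0.000000
t=1: π = [0.2813, 0.3750, 0.3438], E[r] = 0.5000, γ^t·E[r] = 0.350000, running G = 0.350000
t=2: π = [0.2852, 0.3516, 0.3633], E[r] = 0.6094, γ^t·E[r] = 0.298594, running G = 0.648594
t=3: π = [0.2856, 0.3477, 0.3667], E[r] = 0.6289, γ^t·E[r] = 0.215715, running G = 0.864309
t=4: π = [0.2857, 0.3470, 0.3672], E[r] = 0.6321, γ^t·E[r] = 0.151762, running G = 1.016071
t=5: π = [0.2857, 0.3470, 0.3673], E[r] = 0.6326, γ^t·E[r] = 0.106316, running G = 1.122387
t=6: π = [0.2857, 0.3469, 0.3673], E[r] = 0.6326, γ^t·E[r] = 0.074430, running G = 1.196816
t=7: π = [0.2857, 0.3469, 0.3673], E[r] = 0.6327, γ^t·E[r] = 0.052102, running G = 1.248918
t=8: π = [0.2857, 0.3469, 0.3673], E[r] = 0.6327, γ^t·E[r] = 0.036471, running G = 1.285389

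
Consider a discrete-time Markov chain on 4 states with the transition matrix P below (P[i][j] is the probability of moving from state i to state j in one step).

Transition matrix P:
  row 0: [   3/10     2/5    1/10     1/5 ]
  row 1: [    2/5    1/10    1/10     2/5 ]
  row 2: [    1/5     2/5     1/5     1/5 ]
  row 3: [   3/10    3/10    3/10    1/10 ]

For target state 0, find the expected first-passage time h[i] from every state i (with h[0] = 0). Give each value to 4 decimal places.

h = [0.0000, 2.9657, 3.5539, 3.2843]

First-step conditioning: h[0] = 0; for i ≠ 0, h[i] = 1 + Σ_k P[i][k]·h[k].
  h[1] = 1 + 1/10·h[1] + 1/10·h[2] + 2/5·h[3]
  h[2] = 1 + 2/5·h[1] + 1/5·h[2] + 1/5·h[3]
  h[3] = 1 + 3/10·h[1] + 3/10·h[2] + 1/10·h[3]
Solving the 3×3 linear system over states ≠ 0 gives exactly h = [0, 605/204, 725/204, 335/102] (h[0] = 0 is the target).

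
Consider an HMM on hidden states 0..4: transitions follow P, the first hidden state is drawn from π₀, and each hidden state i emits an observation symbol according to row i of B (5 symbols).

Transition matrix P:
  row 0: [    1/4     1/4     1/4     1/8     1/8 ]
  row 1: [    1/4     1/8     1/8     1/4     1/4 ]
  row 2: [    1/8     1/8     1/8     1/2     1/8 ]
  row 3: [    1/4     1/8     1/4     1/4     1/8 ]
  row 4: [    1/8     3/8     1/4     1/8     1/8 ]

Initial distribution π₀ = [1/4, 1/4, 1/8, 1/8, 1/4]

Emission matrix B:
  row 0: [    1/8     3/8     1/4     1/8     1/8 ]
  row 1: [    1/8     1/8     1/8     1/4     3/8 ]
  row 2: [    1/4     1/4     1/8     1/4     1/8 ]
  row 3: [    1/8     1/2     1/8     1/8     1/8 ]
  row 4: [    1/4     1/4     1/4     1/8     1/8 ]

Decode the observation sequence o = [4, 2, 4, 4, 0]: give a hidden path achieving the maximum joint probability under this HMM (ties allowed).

t=0: δ = [3.125e-02, 9.375e-02, 1.562e-02, 1.562e-02, 3.125e-02]  (obs o_0=4)
t=1: δ = [5.859e-03, 1.465e-03, 1.465e-03, 2.930e-03, 5.859e-03]  ψ = [1, 1, 1, 1, 1]  (obs o_1=2)
t=2: δ = [1.831e-04, 8.240e-04, 1.831e-04, 9.155e-05, 9.155e-05]  ψ = [0, 4, 0, 0, 0]  (obs o_2=4)
t=3: δ = [2.575e-05, 3.862e-05, 1.287e-05, 2.575e-05, 2.575e-05]  ψ = [1, 1, 1, 1, 1]  (obs o_3=4)
t=4: δ = [1.207e-06, 1.207e-06, 1.609e-06, 1.207e-06, 2.414e-06]  ψ = [1, 4, 0, 1, 1]  (obs o_4=0)
backtrack: best end state = 4; path = [1, 4, 1, 1, 4]

path = [1, 4, 1, 1, 4]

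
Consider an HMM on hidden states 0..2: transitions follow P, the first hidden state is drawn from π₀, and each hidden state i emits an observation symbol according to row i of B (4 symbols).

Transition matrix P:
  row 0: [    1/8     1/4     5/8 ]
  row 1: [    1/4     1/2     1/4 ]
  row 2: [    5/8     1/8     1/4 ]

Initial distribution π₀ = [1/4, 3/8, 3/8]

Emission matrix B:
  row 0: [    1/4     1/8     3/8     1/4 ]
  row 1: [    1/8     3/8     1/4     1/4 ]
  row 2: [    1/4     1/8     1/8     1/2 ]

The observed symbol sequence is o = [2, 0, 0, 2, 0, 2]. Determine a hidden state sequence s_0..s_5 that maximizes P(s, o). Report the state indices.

t=0: δ = [9.375e-02, 9.375e-02, 4.688e-02]  (obs o_0=2)
t=1: δ = [7.324e-03, 5.859e-03, 1.465e-02]  ψ = [2, 1, 0]  (obs o_1=0)
t=2: δ = [2.289e-03, 3.662e-04, 1.144e-03]  ψ = [2, 1, 0]  (obs o_2=0)
t=3: δ = [2.682e-04, 1.431e-04, 1.788e-04]  ψ = [2, 0, 0]  (obs o_3=2)
t=4: δ = [2.794e-05, 8.941e-06, 4.191e-05]  ψ = [2, 1, 0]  (obs o_4=0)
t=5: δ = [9.823e-06, 1.746e-06, 2.183e-06]  ψ = [2, 0, 0]  (obs o_5=2)
backtrack: best end state = 0; path = [2, 0, 2, 0, 2, 0]

path = [2, 0, 2, 0, 2, 0]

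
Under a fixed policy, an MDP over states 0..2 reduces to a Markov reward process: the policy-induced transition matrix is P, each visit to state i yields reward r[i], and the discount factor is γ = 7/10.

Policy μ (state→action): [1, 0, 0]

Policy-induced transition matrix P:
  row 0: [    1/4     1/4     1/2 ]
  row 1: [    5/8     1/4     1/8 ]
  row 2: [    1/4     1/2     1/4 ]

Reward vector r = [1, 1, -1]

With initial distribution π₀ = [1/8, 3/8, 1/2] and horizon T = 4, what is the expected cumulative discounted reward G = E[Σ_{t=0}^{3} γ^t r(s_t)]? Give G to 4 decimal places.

t=0: π = [0.1250, 0.3750, 0.5000], E[r] = 0.0000, γ^t·E[r] = 0.000000, running G = 0.000000
t=1: π = [0.3906, 0.3750, 0.2344], E[r] = 0.5313, γ^t·E[r] = 0.371875, running G = 0.371875
t=2: π = [0.3906, 0.3086, 0.3008], E[r] = 0.3984, γ^t·E[r] = 0.195234, running G = 0.567109
t=3: π = [0.3657, 0.3252, 0.3091], E[r] = 0.3818, γ^t·E[r] = 0.130970, running G = 0.698079

G = 0.6981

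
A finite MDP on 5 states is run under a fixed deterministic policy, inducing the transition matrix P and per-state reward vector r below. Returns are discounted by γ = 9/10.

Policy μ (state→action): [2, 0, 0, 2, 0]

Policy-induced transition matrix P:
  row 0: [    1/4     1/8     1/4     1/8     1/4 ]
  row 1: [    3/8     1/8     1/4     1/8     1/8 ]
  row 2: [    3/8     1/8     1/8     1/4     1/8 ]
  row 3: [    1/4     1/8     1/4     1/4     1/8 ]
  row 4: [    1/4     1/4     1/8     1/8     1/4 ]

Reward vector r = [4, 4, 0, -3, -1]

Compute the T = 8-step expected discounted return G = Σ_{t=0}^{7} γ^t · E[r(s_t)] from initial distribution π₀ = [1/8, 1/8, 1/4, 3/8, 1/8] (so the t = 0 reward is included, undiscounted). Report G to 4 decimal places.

t=0: π = [0.1250, 0.1250, 0.2500, 0.3750, 0.1250], E[r] = -0.2500, γ^t·E[r] = -0.250000, running G = -0.250000
t=1: π = [0.2969, 0.1406, 0.2031, 0.2031, 0.1563], E[r] = 0.9844, γ^t·E[r] = 0.885938, running G = 0.635938
t=2: π = [0.2930, 0.1445, 0.2051, 0.1758, 0.1816], E[r] = 1.0410, γ^t·E[r] = 0.843223, running G = 1.479160
t=3: π = [0.2937, 0.1477, 0.2017, 0.1726, 0.1843], E[r] = 1.0635, γ^t·E[r] = 0.775274, running G = 2.254435
t=4: π = [0.2937, 0.1480, 0.2018, 0.1718, 0.1848], E[r] = 1.0667, γ^t·E[r] = 0.699889, running G = 2.954324
t=5: π = [0.2937, 0.1481, 0.2017, 0.1717, 0.1848], E[r] = 1.0674, γ^t·E[r] = 0.630286, running G = 3.584610
t=6: π = [0.2937, 0.1481, 0.2017, 0.1717, 0.1848], E[r] = 1.0675, γ^t·E[r] = 0.567292, running G = 4.151901
t=7: π = [0.2937, 0.1481, 0.2017, 0.1717, 0.1848], E[r] = 1.0675, γ^t·E[r] = 0.510570, running G = 4.662471

G = 4.6625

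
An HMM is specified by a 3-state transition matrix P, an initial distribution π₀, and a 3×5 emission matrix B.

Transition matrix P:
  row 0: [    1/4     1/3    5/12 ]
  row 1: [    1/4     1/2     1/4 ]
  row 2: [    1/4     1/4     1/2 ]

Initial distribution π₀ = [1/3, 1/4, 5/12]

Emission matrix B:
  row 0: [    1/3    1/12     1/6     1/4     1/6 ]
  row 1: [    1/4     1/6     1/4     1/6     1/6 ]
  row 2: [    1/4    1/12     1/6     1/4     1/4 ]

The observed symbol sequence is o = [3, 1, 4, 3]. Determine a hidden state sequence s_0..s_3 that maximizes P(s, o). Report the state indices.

path = [2, 2, 2, 2]

t=0: δ = [8.333e-02, 4.167e-02, 1.042e-01]  (obs o_0=3)
t=1: δ = [2.170e-03, 4.630e-03, 4.340e-03]  ψ = [2, 0, 2]  (obs o_1=1)
t=2: δ = [1.929e-04, 3.858e-04, 5.425e-04]  ψ = [1, 1, 2]  (obs o_2=4)
t=3: δ = [3.391e-05, 3.215e-05, 6.782e-05]  ψ = [2, 1, 2]  (obs o_3=3)
backtrack: best end state = 2; path = [2, 2, 2, 2]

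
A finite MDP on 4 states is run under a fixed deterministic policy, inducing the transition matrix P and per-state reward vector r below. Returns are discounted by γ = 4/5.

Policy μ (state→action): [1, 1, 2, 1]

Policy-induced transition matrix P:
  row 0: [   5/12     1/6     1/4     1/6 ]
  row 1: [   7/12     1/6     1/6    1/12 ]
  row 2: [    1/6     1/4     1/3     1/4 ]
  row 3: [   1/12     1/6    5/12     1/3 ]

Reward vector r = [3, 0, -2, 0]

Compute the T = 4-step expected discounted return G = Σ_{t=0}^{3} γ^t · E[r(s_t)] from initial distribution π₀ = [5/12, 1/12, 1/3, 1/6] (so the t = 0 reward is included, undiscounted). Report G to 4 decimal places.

G = 1.1766

t=0: π = [0.4167, 0.0833, 0.3333, 0.1667], E[r] = 0.5833, γ^t·E[r] = 0.583333, running G = 0.583333
t=1: π = [0.2917, 0.1944, 0.2986, 0.2153], E[r] = 0.2778, γ^t·E[r] = 0.222222, running G = 0.805556
t=2: π = [0.3027, 0.1916, 0.2946, 0.2112], E[r] = 0.3189, γ^t·E[r] = 0.204074, running G = 1.009630
t=3: π = [0.3045, 0.1912, 0.2938, 0.2105], E[r] = 0.3261, γ^t·E[r] = 0.166938, running G = 1.176568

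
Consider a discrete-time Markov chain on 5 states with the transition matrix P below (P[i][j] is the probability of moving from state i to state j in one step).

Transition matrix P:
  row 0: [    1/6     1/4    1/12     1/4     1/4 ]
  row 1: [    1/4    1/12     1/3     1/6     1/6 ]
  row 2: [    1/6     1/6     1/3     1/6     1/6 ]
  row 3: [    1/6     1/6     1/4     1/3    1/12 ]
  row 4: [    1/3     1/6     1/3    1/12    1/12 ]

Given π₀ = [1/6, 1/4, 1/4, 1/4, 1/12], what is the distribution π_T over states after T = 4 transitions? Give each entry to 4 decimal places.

π = [0.2064, 0.1697, 0.2646, 0.2053, 0.1539]

t=0: π = [0.1667, 0.2500, 0.2500, 0.2500, 0.0833]
t=1: π = [0.2014, 0.1597, 0.2708, 0.2153, 0.1528]
t=2: π = [0.2054, 0.1701, 0.2650, 0.2066, 0.1528]
t=3: π = [0.2063, 0.1696, 0.2648, 0.2055, 0.1538]
t=4: π = [0.2064, 0.1697, 0.2646, 0.2053, 0.1539]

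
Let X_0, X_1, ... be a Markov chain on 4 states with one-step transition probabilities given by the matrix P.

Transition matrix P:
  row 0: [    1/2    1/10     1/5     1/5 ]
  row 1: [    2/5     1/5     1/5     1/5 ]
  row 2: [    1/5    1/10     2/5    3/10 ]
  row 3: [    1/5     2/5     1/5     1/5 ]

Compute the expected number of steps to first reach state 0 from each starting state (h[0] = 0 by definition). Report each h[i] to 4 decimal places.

First-step conditioning: h[0] = 0; for i ≠ 0, h[i] = 1 + Σ_k P[i][k]·h[k].
  h[1] = 1 + 1/5·h[1] + 1/5·h[2] + 1/5·h[3]
  h[2] = 1 + 1/10·h[1] + 2/5·h[2] + 3/10·h[3]
  h[3] = 1 + 2/5·h[1] + 1/5·h[2] + 1/5·h[3]
Solving the 3×3 linear system over states ≠ 0 gives exactly h = [0, 200/61, 255/61, 240/61] (h[0] = 0 is the target).

h = [0.0000, 3.2787, 4.1803, 3.9344]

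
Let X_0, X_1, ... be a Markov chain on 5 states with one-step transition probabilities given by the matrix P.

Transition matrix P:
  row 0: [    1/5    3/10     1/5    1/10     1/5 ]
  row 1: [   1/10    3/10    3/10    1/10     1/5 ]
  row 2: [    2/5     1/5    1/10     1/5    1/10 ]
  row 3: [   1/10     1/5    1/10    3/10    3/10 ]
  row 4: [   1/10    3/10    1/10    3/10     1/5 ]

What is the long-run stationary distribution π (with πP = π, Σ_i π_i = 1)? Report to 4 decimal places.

π = [0.1676, 0.2634, 0.1694, 0.1969, 0.2027]

Balance equations π_j = Σ_i π_i·P[i][j]:
  π_0 = 1/5·π_0 + 1/10·π_1 + 2/5·π_2 + 1/10·π_3 + 1/10·π_4
  π_1 = 3/10·π_0 + 3/10·π_1 + 1/5·π_2 + 1/5·π_3 + 3/10·π_4
  π_2 = 1/5·π_0 + 3/10·π_1 + 1/10·π_2 + 1/10·π_3 + 1/10·π_4
  π_3 = 1/10·π_0 + 1/10·π_1 + 1/5·π_2 + 3/10·π_3 + 3/10·π_4
  normalize: π_0 + π_1 + π_2 + π_3 + π_4 = 1
Solving the linear system gives exactly π = [727/4338, 2285/8676, 245/1446, 427/2169, 1759/8676].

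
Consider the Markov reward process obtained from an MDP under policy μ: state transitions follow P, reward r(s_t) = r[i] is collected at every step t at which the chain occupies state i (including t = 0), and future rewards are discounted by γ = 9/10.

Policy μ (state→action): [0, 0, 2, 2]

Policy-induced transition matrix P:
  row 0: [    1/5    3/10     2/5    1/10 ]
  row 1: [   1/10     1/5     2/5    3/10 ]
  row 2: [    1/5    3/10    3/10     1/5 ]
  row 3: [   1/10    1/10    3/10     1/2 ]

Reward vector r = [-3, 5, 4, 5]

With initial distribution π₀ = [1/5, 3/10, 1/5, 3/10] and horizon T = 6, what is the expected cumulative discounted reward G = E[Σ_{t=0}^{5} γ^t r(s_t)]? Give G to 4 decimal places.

G = 16.0562

t=0: π = [0.2000, 0.3000, 0.2000, 0.3000], E[r] = 3.2000, γ^t·E[r] = 3.200000, running G = 3.200000
t=1: π = [0.1400, 0.2100, 0.3500, 0.3000], E[r] = 3.5300, γ^t·E[r] = 3.177000, running G = 6.377000
t=2: π = [0.1490, 0.2190, 0.3350, 0.2970], E[r] = 3.4730, γ^t·E[r] = 2.813130, running G = 9.190130
t=3: π = [0.1484, 0.2187, 0.3368, 0.2961], E[r] = 3.4760, γ^t·E[r] = 2.534004, running G = 11.724134
t=4: π = [0.1485, 0.2189, 0.3367, 0.2959], E[r] = 3.4751, γ^t·E[r] = 2.280033, running G = 14.004167
t=5: π = [0.1485, 0.2189, 0.3367, 0.2958], E[r] = 3.4751, γ^t·E[r] = 2.051996, running G = 16.056163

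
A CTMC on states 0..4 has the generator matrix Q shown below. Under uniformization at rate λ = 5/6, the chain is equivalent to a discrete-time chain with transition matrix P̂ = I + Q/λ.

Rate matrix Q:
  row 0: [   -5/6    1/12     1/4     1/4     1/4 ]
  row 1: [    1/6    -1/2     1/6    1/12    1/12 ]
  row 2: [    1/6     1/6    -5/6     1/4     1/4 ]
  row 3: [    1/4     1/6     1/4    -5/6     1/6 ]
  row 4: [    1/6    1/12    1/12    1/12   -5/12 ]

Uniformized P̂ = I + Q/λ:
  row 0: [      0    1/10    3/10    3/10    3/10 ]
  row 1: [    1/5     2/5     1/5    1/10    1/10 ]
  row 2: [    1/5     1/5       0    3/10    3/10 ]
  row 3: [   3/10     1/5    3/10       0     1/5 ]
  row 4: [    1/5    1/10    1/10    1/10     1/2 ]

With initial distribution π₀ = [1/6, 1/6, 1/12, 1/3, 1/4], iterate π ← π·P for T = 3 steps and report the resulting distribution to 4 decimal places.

t=0: π = [0.1667, 0.1667, 0.0833, 0.3333, 0.2500]
t=1: π = [0.2000, 0.1917, 0.2083, 0.1167, 0.2833]
t=2: π = [0.1717, 0.1900, 0.1617, 0.1700, 0.3067]
t=3: π = [0.1827, 0.1902, 0.1712, 0.1497, 0.3063]

π = [0.1827, 0.1902, 0.1712, 0.1497, 0.3063]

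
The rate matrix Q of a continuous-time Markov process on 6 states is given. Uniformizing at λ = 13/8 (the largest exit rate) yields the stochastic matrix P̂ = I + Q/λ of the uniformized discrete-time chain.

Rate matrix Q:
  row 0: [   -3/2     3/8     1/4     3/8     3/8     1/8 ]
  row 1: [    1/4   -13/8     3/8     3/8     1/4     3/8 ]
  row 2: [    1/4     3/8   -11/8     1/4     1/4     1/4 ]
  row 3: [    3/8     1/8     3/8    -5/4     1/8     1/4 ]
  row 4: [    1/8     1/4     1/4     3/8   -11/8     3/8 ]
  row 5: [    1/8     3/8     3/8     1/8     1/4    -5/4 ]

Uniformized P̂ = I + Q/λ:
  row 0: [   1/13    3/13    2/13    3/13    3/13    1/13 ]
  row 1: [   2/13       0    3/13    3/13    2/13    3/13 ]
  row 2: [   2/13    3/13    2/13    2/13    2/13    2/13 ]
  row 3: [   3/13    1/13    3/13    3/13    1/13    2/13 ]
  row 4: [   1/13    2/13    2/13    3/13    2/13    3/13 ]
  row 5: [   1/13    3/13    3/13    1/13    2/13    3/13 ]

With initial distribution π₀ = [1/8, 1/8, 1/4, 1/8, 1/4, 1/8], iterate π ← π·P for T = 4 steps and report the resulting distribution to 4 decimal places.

π = [0.1327, 0.1546, 0.1941, 0.1880, 0.1496, 0.1810]

t=0: π = [0.1250, 0.1250, 0.2500, 0.1250, 0.2500, 0.1250]
t=1: π = [0.1250, 0.1635, 0.1827, 0.1923, 0.1538, 0.1827]
t=2: π = [0.1331, 0.1516, 0.1953, 0.1886, 0.1487, 0.1827]
t=3: π = [0.1326, 0.1553, 0.1941, 0.1876, 0.1496, 0.1808]
t=4: π = [0.1327, 0.1546, 0.1941, 0.1880, 0.1496, 0.1810]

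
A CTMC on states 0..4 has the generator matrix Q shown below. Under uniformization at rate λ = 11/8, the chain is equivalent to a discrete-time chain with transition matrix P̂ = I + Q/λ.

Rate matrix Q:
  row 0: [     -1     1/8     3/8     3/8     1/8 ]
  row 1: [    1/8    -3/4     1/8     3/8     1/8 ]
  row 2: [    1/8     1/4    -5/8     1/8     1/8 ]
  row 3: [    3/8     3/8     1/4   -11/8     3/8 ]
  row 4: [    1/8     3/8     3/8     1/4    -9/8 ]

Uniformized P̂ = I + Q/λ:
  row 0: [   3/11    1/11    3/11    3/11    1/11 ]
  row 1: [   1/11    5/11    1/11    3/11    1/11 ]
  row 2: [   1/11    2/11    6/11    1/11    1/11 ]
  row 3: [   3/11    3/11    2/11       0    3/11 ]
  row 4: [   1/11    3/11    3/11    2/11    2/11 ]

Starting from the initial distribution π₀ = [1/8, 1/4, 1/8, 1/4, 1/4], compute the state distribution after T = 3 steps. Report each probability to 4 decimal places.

t=0: π = [0.1250, 0.2500, 0.1250, 0.2500, 0.2500]
t=1: π = [0.1591, 0.2841, 0.2386, 0.1591, 0.1591]
t=2: π = [0.1488, 0.2738, 0.2717, 0.1715, 0.1343]
t=3: π = [0.1491, 0.2708, 0.2815, 0.1644, 0.1343]

π = [0.1491, 0.2708, 0.2815, 0.1644, 0.1343]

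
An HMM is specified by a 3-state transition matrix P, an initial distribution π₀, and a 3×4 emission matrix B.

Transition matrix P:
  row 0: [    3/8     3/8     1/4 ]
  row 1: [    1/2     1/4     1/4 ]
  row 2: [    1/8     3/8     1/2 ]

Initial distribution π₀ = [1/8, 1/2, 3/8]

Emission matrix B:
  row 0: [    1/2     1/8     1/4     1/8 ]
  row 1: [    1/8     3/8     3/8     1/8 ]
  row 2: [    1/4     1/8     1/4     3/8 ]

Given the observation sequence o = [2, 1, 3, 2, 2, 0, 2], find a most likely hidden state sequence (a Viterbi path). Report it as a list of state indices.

path = [1, 1, 2, 2, 1, 0, 1]

t=0: δ = [3.125e-02, 1.875e-01, 9.375e-02]  (obs o_0=2)
t=1: δ = [1.172e-02, 1.758e-02, 5.859e-03]  ψ = [1, 1, 1]  (obs o_1=1)
t=2: δ = [1.099e-03, 5.493e-04, 1.648e-03]  ψ = [1, 0, 1]  (obs o_2=3)
t=3: δ = [1.030e-04, 2.317e-04, 2.060e-04]  ψ = [0, 2, 2]  (obs o_3=2)
t=4: δ = [2.897e-05, 2.897e-05, 2.575e-05]  ψ = [1, 2, 2]  (obs o_4=2)
t=5: δ = [7.242e-06, 1.358e-06, 3.219e-06]  ψ = [1, 0, 2]  (obs o_5=0)
t=6: δ = [6.789e-07, 1.018e-06, 4.526e-07]  ψ = [0, 0, 0]  (obs o_6=2)
backtrack: best end state = 1; path = [1, 1, 2, 2, 1, 0, 1]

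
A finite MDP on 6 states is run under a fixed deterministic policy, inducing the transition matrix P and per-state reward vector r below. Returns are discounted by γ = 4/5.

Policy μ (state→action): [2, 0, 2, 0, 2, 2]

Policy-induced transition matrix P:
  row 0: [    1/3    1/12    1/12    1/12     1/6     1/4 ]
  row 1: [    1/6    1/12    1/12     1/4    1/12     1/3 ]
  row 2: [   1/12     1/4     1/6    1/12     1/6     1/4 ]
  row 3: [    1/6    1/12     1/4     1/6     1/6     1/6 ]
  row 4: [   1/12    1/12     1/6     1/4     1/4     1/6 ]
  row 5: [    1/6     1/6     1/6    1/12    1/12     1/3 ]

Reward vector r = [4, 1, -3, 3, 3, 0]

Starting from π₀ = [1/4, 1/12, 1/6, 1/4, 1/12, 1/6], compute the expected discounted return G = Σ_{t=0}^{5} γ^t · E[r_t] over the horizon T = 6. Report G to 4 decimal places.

G = 4.8888

t=0: π = [0.2500, 0.0833, 0.1667, 0.2500, 0.0833, 0.1667], E[r] = 1.5833, γ^t·E[r] = 1.583333, running G = 1.583333
t=1: π = [0.1875, 0.1250, 0.1597, 0.1319, 0.1528, 0.2431], E[r] = 1.2500, γ^t·E[r] = 1.000000, running G = 2.583333
t=2: π = [0.1719, 0.1302, 0.1516, 0.1406, 0.1487, 0.2569], E[r] = 1.2309, γ^t·E[r] = 0.787778, running G = 3.371111
t=3: π = [0.1703, 0.1300, 0.1532, 0.1415, 0.1468, 0.2582], E[r] = 1.2165, γ^t·E[r] = 0.622864, running G = 3.993975
t=4: π = [0.1700, 0.1304, 0.1534, 0.1413, 0.1466, 0.2583], E[r] = 1.2137, γ^t·E[r] = 0.497134, running G = 4.491109
t=5: π = [0.1700, 0.1304, 0.1534, 0.1413, 0.1465, 0.2584], E[r] = 1.2135, γ^t·E[r] = 0.397641, running G = 4.888751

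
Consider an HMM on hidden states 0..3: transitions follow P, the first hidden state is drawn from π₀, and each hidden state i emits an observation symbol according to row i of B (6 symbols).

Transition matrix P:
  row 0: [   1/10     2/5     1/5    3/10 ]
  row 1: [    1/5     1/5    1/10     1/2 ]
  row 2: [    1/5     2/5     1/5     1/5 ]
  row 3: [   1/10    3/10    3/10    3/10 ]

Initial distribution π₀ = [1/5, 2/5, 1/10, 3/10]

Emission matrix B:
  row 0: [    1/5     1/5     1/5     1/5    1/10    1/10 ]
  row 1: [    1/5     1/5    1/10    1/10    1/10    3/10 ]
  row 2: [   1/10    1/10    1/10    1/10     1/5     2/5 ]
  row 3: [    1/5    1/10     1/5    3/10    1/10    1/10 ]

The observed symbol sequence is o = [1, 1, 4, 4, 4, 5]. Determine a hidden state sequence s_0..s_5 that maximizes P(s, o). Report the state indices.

t=0: δ = [4.000e-02, 8.000e-02, 1.000e-02, 3.000e-02]  (obs o_0=1)
t=1: δ = [3.200e-03, 3.200e-03, 9.000e-04, 4.000e-03]  ψ = [1, 0, 3, 1]  (obs o_1=1)
t=2: δ = [6.400e-05, 1.280e-04, 2.400e-04, 1.600e-04]  ψ = [1, 0, 3, 1]  (obs o_2=4)
t=3: δ = [4.800e-06, 9.600e-06, 9.600e-06, 6.400e-06]  ψ = [2, 2, 2, 1]  (obs o_3=4)
t=4: δ = [1.920e-07, 3.840e-07, 3.840e-07, 4.800e-07]  ψ = [1, 2, 2, 1]  (obs o_4=4)
t=5: δ = [7.680e-09, 4.608e-08, 5.760e-08, 1.920e-08]  ψ = [1, 2, 3, 1]  (obs o_5=5)
backtrack: best end state = 2; path = [1, 3, 2, 1, 3, 2]

path = [1, 3, 2, 1, 3, 2]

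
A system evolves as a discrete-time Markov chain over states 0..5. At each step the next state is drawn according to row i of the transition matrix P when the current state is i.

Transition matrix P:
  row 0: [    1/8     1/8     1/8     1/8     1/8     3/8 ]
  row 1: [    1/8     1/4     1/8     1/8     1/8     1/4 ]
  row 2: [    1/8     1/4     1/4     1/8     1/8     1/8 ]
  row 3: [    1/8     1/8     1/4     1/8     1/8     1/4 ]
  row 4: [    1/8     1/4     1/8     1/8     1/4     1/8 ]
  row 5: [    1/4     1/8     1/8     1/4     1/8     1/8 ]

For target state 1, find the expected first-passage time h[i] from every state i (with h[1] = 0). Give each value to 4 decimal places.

h = [6.1183, 0.0000, 5.2473, 6.0108, 5.2473, 6.1075]

First-step conditioning: h[1] = 0; for i ≠ 1, h[i] = 1 + Σ_k P[i][k]·h[k].
  h[0] = 1 + 1/8·h[0] + 1/8·h[2] + 1/8·h[3] + 1/8·h[4] + 3/8·h[5]
  h[2] = 1 + 1/8·h[0] + 1/4·h[2] + 1/8·h[3] + 1/8·h[4] + 1/8·h[5]
  h[3] = 1 + 1/8·h[0] + 1/4·h[2] + 1/8·h[3] + 1/8·h[4] + 1/4·h[5]
  h[4] = 1 + 1/8·h[0] + 1/8·h[2] + 1/8·h[3] + 1/4·h[4] + 1/8·h[5]
  h[5] = 1 + 1/4·h[0] + 1/8·h[2] + 1/4·h[3] + 1/8·h[4] + 1/8·h[5]
Solving the 5×5 linear system over states ≠ 1 gives exactly h = [569/93, 0, 488/93, 559/93, 488/93, 568/93] (h[1] = 0 is the target).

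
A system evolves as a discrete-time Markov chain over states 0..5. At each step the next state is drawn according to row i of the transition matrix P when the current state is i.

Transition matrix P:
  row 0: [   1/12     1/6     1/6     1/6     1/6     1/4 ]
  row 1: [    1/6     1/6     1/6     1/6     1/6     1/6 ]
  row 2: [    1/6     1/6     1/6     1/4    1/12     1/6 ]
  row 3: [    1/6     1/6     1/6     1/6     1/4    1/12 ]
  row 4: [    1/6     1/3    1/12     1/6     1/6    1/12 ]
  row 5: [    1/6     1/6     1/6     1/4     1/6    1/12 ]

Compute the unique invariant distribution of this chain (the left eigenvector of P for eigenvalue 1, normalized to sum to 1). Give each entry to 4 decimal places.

Balance equations π_j = Σ_i π_i·P[i][j]:
  π_0 = 1/12·π_0 + 1/6·π_1 + 1/6·π_2 + 1/6·π_3 + 1/6·π_4 + 1/6·π_5
  π_1 = 1/6·π_0 + 1/6·π_1 + 1/6·π_2 + 1/6·π_3 + 1/3·π_4 + 1/6·π_5
  π_2 = 1/6·π_0 + 1/6·π_1 + 1/6·π_2 + 1/6·π_3 + 1/12·π_4 + 1/6·π_5
  π_3 = 1/6·π_0 + 1/6·π_1 + 1/4·π_2 + 1/6·π_3 + 1/6·π_4 + 1/4·π_5
  π_4 = 1/6·π_0 + 1/6·π_1 + 1/12·π_2 + 1/4·π_3 + 1/6·π_4 + 1/6·π_5
  normalize: π_0 + π_1 + π_2 + π_3 + π_4 + π_5 = 1
Solving the linear system gives exactly π = [2/13, 9495/48698, 7427/48698, 715/3746, 4136/24349, 6717/48698].

π = [0.1538, 0.1950, 0.1525, 0.1909, 0.1699, 0.1379]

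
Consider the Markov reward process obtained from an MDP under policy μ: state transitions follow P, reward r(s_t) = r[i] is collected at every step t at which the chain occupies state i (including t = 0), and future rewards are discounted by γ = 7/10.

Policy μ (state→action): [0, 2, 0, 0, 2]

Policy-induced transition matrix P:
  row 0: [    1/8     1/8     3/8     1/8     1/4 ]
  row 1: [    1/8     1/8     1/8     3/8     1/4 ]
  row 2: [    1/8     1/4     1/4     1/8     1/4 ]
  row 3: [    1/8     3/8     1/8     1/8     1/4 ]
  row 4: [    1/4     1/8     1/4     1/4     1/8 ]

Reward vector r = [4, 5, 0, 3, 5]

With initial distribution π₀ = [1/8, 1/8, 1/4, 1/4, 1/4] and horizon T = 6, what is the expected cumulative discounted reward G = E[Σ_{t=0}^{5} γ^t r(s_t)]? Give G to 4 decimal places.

t=0: π = [0.1250, 0.1250, 0.2500, 0.2500, 0.2500], E[r] = 3.1250, γ^t·E[r] = 3.125000, running G = 3.125000
t=1: π = [0.1563, 0.2188, 0.2188, 0.1875, 0.2188], E[r] = 3.3750, γ^t·E[r] = 2.362500, running G = 5.487500
t=2: π = [0.1523, 0.1992, 0.2188, 0.2070, 0.2227], E[r] = 3.3398, γ^t·E[r] = 1.636523, running G = 7.124023
t=3: π = [0.1528, 0.2041, 0.2183, 0.2026, 0.2222], E[r] = 3.3506, γ^t·E[r] = 1.149251, running G = 8.273274
t=4: π = [0.1528, 0.2029, 0.2183, 0.2038, 0.2222], E[r] = 3.3483, γ^t·E[r] = 0.803933, running G = 9.077208
t=5: π = [0.1528, 0.2032, 0.2183, 0.2035, 0.2222], E[r] = 3.3489, γ^t·E[r] = 0.562853, running G = 9.640061

G = 9.6401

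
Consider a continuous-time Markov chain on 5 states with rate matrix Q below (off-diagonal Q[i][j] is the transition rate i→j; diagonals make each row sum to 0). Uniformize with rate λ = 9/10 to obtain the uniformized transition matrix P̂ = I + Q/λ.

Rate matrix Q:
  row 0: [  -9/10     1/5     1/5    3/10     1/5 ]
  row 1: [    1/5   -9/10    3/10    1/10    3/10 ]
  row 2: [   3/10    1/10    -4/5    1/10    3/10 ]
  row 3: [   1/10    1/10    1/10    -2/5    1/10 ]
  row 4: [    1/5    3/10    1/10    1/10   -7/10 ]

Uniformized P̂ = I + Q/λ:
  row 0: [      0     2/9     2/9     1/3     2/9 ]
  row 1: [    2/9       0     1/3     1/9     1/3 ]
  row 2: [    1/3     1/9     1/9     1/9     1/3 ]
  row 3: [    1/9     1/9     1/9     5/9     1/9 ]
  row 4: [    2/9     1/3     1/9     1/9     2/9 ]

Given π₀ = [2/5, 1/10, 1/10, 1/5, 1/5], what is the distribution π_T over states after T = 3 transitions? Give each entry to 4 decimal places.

π = [0.1705, 0.1657, 0.1654, 0.2702, 0.2281]

t=0: π = [0.4000, 0.1000, 0.1000, 0.2000, 0.2000]
t=1: π = [0.1222, 0.1889, 0.1778, 0.2889, 0.2222]
t=2: π = [0.1827, 0.1531, 0.1667, 0.2667, 0.2309]
t=3: π = [0.1705, 0.1657, 0.1654, 0.2702, 0.2281]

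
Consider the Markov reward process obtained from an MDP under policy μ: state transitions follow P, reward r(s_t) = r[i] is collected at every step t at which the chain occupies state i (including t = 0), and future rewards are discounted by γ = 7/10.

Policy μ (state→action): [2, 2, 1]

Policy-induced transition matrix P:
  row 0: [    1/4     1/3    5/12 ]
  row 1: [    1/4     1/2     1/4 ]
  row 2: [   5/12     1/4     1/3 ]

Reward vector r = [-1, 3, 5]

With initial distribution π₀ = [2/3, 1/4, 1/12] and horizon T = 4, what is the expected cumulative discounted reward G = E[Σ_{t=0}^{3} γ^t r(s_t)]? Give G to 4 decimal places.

G = 4.3917

t=0: π = [0.6667, 0.2500, 0.0833], E[r] = 0.5000, γ^t·E[r] = 0.500000, running G = 0.500000
t=1: π = [0.2639, 0.3681, 0.3681], E[r] = 2.6806, γ^t·E[r] = 1.876389, running G = 2.376389
t=2: π = [0.3113, 0.3640, 0.3247], E[r] = 2.4039, γ^t·E[r] = 1.177928, running G = 3.554317
t=3: π = [0.3041, 0.3669, 0.3289], E[r] = 2.4415, γ^t·E[r] = 0.837419, running G = 4.391736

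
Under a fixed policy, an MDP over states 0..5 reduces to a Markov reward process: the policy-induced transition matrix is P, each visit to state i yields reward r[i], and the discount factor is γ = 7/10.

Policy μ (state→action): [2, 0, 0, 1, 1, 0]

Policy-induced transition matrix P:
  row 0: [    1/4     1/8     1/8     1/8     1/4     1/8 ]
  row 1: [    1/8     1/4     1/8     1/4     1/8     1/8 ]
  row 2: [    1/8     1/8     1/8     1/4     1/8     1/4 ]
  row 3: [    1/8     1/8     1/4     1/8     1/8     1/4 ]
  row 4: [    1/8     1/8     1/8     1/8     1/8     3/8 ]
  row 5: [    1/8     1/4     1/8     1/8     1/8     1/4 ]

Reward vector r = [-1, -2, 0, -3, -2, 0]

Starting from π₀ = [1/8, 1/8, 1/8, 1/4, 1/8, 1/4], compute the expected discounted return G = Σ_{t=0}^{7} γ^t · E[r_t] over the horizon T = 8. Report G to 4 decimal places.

G = -4.0775

t=0: π = [0.1250, 0.1250, 0.1250, 0.2500, 0.1250, 0.2500], E[r] = -1.3750, γ^t·E[r] = -1.375000, running G = -1.375000
t=1: π = [0.1406, 0.1719, 0.1563, 0.1563, 0.1406, 0.2344], E[r] = -1.2344, γ^t·E[r] = -0.864063, running G = -2.239063
t=2: π = [0.1426, 0.1758, 0.1445, 0.1660, 0.1426, 0.2285], E[r] = -1.2773, γ^t·E[r] = -0.625898, running G = -2.864961
t=3: π = [0.1428, 0.1755, 0.1458, 0.1650, 0.1428, 0.2280], E[r] = -1.2747, γ^t·E[r] = -0.437208, running G = -3.302169
t=4: π = [0.1429, 0.1754, 0.1456, 0.1652, 0.1429, 0.2281], E[r] = -1.2749, γ^t·E[r] = -0.306111, running G = -3.608280
t=5: π = [0.1429, 0.1754, 0.1456, 0.1651, 0.1429, 0.2281], E[r] = -1.2748, γ^t·E[r] = -0.214264, running G = -3.822544
t=6: π = [0.1429, 0.1754, 0.1456, 0.1651, 0.1429, 0.2281], E[r] = -1.2749, γ^t·E[r] = -0.149985, running G = -3.972529
t=7: π = [0.1429, 0.1754, 0.1456, 0.1651, 0.1429, 0.2281], E[r] = -1.2749, γ^t·E[r] = -0.104990, running G = -4.077519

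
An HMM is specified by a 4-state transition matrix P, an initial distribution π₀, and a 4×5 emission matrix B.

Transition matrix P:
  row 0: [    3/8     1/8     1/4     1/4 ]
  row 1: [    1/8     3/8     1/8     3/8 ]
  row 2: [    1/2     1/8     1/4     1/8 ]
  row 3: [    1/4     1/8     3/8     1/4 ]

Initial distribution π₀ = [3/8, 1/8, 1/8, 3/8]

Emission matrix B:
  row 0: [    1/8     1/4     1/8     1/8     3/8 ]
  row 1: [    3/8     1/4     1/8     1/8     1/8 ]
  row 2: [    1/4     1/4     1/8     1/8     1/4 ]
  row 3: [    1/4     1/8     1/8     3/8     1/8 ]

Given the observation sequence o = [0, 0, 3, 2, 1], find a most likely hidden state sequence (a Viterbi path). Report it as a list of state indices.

t=0: δ = [4.688e-02, 4.688e-02, 3.125e-02, 9.375e-02]  (obs o_0=0)
t=1: δ = [2.930e-03, 6.592e-03, 8.789e-03, 5.859e-03]  ψ = [3, 1, 3, 3]  (obs o_1=0)
t=2: δ = [5.493e-04, 3.090e-04, 2.747e-04, 9.270e-04]  ψ = [2, 1, 2, 1]  (obs o_2=3)
t=3: δ = [2.897e-05, 1.448e-05, 4.345e-05, 2.897e-05]  ψ = [3, 1, 3, 3]  (obs o_3=2)
t=4: δ = [5.431e-06, 1.358e-06, 2.716e-06, 9.052e-07]  ψ = [2, 1, 2, 0]  (obs o_4=1)
backtrack: best end state = 0; path = [1, 1, 3, 2, 0]

path = [1, 1, 3, 2, 0]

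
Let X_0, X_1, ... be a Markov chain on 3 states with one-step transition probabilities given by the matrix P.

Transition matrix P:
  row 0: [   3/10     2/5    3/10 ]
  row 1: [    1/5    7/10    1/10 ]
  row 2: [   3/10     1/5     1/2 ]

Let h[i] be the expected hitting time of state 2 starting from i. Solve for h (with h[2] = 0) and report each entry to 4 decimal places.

First-step conditioning: h[2] = 0; for i ≠ 2, h[i] = 1 + Σ_k P[i][k]·h[k].
  h[0] = 1 + 3/10·h[0] + 2/5·h[1]
  h[1] = 1 + 1/5·h[0] + 7/10·h[1]
Solving the 2×2 linear system over states ≠ 2 gives exactly h = [70/13, 90/13, 0] (h[2] = 0 is the target).

h = [5.3846, 6.9231, 0.0000]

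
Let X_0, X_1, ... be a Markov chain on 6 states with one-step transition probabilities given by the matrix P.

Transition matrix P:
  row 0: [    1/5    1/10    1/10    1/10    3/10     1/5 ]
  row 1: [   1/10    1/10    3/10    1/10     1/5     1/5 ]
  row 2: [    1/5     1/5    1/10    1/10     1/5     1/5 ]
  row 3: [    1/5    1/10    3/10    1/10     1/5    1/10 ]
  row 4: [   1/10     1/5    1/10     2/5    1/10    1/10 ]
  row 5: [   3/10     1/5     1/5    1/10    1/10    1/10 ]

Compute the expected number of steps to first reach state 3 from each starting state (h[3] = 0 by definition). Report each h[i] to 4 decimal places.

First-step conditioning: h[3] = 0; for i ≠ 3, h[i] = 1 + Σ_k P[i][k]·h[k].
  h[0] = 1 + 1/5·h[0] + 1/10·h[1] + 1/10·h[2] + 3/10·h[4] + 1/5·h[5]
  h[1] = 1 + 1/10·h[0] + 1/10·h[1] + 3/10·h[2] + 1/5·h[4] + 1/5·h[5]
  h[2] = 1 + 1/5·h[0] + 1/5·h[1] + 1/10·h[2] + 1/5·h[4] + 1/5·h[5]
  h[4] = 1 + 1/10·h[0] + 1/5·h[1] + 1/10·h[2] + 1/10·h[4] + 1/10·h[5]
  h[5] = 1 + 3/10·h[0] + 1/5·h[1] + 1/5·h[2] + 1/10·h[4] + 1/10·h[5]
Solving the 5×5 linear system over states ≠ 3 gives exactly h = [21415/3413, 22075/3413, 22020/3413, 0, 16025/3413, 22510/3413] (h[3] = 0 is the target).

h = [6.2745, 6.4679, 6.4518, 0.0000, 4.6953, 6.5954]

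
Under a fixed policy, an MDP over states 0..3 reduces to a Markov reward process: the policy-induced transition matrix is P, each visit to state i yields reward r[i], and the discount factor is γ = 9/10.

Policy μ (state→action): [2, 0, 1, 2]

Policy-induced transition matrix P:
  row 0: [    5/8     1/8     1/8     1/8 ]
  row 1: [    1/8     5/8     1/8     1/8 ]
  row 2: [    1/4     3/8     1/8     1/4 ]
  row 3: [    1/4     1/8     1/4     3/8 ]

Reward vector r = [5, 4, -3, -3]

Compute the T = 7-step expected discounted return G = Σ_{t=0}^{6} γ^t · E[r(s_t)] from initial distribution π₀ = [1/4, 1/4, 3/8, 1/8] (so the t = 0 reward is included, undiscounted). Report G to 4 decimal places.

G = 8.9008

t=0: π = [0.2500, 0.2500, 0.3750, 0.1250], E[r] = 0.7500, γ^t·E[r] = 0.750000, running G = 0.750000
t=1: π = [0.3125, 0.3438, 0.1406, 0.2031], E[r] = 1.9063, γ^t·E[r] = 1.715625, running G = 2.465625
t=2: π = [0.3242, 0.3320, 0.1504, 0.1934], E[r] = 1.9180, γ^t·E[r] = 1.553555, running G = 4.019180
t=3: π = [0.3301, 0.3286, 0.1492, 0.1921], E[r] = 1.9409, γ^t·E[r] = 1.414929, running G = 5.434109
t=4: π = [0.3327, 0.3266, 0.1490, 0.1917], E[r] = 1.9478, γ^t·E[r] = 1.277961, running G = 6.712070
t=5: π = [0.3339, 0.3256, 0.1490, 0.1915], E[r] = 1.9504, γ^t·E[r] = 1.151683, running G = 7.863754
t=6: π = [0.3345, 0.3250, 0.1489, 0.1915], E[r] = 1.9514, γ^t·E[r] = 1.037044, running G = 8.900797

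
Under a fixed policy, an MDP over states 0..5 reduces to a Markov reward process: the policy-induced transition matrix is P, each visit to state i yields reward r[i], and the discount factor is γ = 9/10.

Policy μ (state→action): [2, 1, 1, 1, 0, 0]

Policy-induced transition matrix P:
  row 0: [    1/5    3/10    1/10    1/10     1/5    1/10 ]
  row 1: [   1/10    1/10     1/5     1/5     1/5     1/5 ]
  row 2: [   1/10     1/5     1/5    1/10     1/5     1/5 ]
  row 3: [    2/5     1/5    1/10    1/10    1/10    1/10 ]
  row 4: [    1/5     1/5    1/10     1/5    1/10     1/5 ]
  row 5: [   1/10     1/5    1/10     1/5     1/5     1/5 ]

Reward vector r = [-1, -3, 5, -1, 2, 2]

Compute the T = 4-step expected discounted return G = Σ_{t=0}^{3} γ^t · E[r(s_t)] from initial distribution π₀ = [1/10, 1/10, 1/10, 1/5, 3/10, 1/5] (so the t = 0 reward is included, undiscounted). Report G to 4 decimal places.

G = 1.7645

t=0: π = [0.1000, 0.1000, 0.1000, 0.2000, 0.3000, 0.2000], E[r] = 0.9000, γ^t·E[r] = 0.900000, running G = 0.900000
t=1: π = [0.2000, 0.2000, 0.1200, 0.1600, 0.1500, 0.1700], E[r] = 0.2800, γ^t·E[r] = 0.252000, running G = 1.152000
t=2: π = [0.1830, 0.2000, 0.1320, 0.1520, 0.1690, 0.1640], E[r] = 0.3910, γ^t·E[r] = 0.316710, running G = 1.468710
t=3: π = [0.1808, 0.1983, 0.1332, 0.1533, 0.1679, 0.1665], E[r] = 0.4058, γ^t·E[r] = 0.295828, running G = 1.764538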